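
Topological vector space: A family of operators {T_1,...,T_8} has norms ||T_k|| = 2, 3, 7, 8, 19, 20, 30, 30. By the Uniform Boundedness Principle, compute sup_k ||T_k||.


By the Uniform Boundedness Principle, the supremum of norms is finite.
sup_k ||T_k|| = max(2, 3, 7, 8, 19, 20, 30, 30) = 30

30


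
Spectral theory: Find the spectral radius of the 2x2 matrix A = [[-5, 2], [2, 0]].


For a 2x2 matrix, eigenvalues satisfy lambda^2 - (trace)*lambda + det = 0
trace = -5 + 0 = -5
det = -5*0 - 2*2 = -4
discriminant = (-5)^2 - 4*(-4) = 41
spectral radius = max |eigenvalue| = 5.7016

5.7016


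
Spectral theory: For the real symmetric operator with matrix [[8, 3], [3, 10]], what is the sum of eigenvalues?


For a self-adjoint (symmetric) matrix, the eigenvalues are real.
The sum of eigenvalues equals the trace of the matrix.
trace = 8 + 10 = 18

18


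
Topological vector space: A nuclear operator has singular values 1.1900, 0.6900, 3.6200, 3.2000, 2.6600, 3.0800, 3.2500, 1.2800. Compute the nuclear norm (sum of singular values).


The nuclear norm is the sum of all singular values.
||T||_1 = 1.1900 + 0.6900 + 3.6200 + 3.2000 + 2.6600 + 3.0800 + 3.2500 + 1.2800
= 18.9700

18.9700


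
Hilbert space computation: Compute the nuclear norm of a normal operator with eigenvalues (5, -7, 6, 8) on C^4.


For a normal operator, singular values equal |eigenvalues|.
Trace norm = sum |lambda_i| = 5 + 7 + 6 + 8
= 26

26


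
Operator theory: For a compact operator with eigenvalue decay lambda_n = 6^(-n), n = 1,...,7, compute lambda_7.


The eigenvalue formula gives lambda_7 = 1/6^7
= 1/279936
= 3.5722e-06

3.5722e-06


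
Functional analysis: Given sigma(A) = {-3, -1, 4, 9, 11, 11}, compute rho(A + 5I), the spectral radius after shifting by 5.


Spectrum of A + 5I = {2, 4, 9, 14, 16, 16}
Spectral radius = max |lambda| over the shifted spectrum
= max(2, 4, 9, 14, 16, 16) = 16

16


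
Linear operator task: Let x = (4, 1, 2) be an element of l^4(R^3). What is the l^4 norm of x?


The l^4 norm = (sum |x_i|^4)^(1/4)
Sum of 4th powers = 256 + 1 + 16 = 273
||x||_4 = (273)^(1/4) = 4.0648

4.0648


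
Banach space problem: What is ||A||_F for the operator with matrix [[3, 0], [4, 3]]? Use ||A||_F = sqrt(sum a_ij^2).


||A||_F^2 = sum a_ij^2
= 3^2 + 0^2 + 4^2 + 3^2
= 9 + 0 + 16 + 9 = 34
||A||_F = sqrt(34) = 5.8310

5.8310


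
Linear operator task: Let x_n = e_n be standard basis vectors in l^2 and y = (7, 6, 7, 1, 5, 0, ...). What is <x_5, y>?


x_5 = e_5 is the standard basis vector with 1 in position 5.
<x_5, y> = y_5 = 5
As n -> infinity, <x_n, y> -> 0, confirming weak convergence of (x_n) to 0.

5


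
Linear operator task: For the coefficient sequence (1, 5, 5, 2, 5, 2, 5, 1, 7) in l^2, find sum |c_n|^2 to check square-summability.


sum |c_n|^2 = 1^2 + 5^2 + 5^2 + 2^2 + 5^2 + 2^2 + 5^2 + 1^2 + 7^2
= 1 + 25 + 25 + 4 + 25 + 4 + 25 + 1 + 49
= 159

159


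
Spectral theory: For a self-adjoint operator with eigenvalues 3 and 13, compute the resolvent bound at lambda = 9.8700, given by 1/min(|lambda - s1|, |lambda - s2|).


dist(9.8700, {3, 13}) = min(|9.8700 - 3|, |9.8700 - 13|)
= min(6.8700, 3.1300) = 3.1300
Resolvent bound = 1/3.1300 = 0.3195

0.3195


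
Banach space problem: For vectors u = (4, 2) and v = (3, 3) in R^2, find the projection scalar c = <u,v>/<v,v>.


Computing <u,v> = 4*3 + 2*3 = 18
Computing <v,v> = 3^2 + 3^2 = 18
Projection coefficient = 18/18 = 1.0000

1.0000


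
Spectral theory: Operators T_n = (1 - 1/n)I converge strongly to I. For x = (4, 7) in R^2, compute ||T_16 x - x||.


T_16 x - x = (1 - 1/16)x - x = -x/16
||x|| = sqrt(65) = 8.0623
||T_16 x - x|| = ||x||/16 = 8.0623/16 = 0.5039

0.5039


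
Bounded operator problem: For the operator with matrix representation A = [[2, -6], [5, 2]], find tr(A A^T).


trace(A * A^T) = sum of squares of all entries
= 2^2 + (-6)^2 + 5^2 + 2^2
= 4 + 36 + 25 + 4
= 69

69


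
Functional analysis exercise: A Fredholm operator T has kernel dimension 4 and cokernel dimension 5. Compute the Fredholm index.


The Fredholm index is defined as ind(T) = dim(ker T) - dim(coker T)
= 4 - 5
= -1

-1


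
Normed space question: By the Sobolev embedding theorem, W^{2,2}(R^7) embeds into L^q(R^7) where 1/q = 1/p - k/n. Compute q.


Using the Sobolev embedding formula: 1/q = 1/p - k/n
1/q = 1/2 - 2/7 = 3/14
q = 1/(3/14) = 14/3 = 4.6667

4.6667


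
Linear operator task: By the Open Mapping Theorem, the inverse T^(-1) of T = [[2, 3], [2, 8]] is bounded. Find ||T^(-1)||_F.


det(T) = 2*8 - 3*2 = 10
T^(-1) = (1/10) * [[8, -3], [-2, 2]] = [[0.8000, -0.3000], [-0.2000, 0.2000]]
||T^(-1)||_F^2 = 0.8000^2 + (-0.3000)^2 + (-0.2000)^2 + 0.2000^2 = 0.8100
||T^(-1)||_F = sqrt(0.8100) = 0.9000

0.9000


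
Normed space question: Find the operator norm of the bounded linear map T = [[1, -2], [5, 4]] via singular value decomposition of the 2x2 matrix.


A^T A = [[26, 18], [18, 20]]
trace(A^T A) = 46, det(A^T A) = 196
discriminant = 46^2 - 4*196 = 1332
Largest eigenvalue of A^T A = (trace + sqrt(disc))/2 = 41.2483
||T|| = sqrt(41.2483) = 6.4225

6.4225


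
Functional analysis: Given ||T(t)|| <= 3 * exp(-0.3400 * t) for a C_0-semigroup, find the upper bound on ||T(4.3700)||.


||T(4.3700)|| <= 3 * exp(-0.3400 * 4.3700)
= 3 * exp(-1.4858)
= 3 * 0.2263
= 0.6790

0.6790


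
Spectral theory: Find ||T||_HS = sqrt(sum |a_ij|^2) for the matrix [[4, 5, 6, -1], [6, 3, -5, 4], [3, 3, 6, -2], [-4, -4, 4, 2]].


The Hilbert-Schmidt norm is sqrt(sum of squares of all entries).
Sum of squares = 4^2 + 5^2 + 6^2 + (-1)^2 + 6^2 + 3^2 + (-5)^2 + 4^2 + 3^2 + 3^2 + 6^2 + (-2)^2 + (-4)^2 + (-4)^2 + 4^2 + 2^2
= 16 + 25 + 36 + 1 + 36 + 9 + 25 + 16 + 9 + 9 + 36 + 4 + 16 + 16 + 16 + 4 = 274
||T||_HS = sqrt(274) = 16.5529

16.5529


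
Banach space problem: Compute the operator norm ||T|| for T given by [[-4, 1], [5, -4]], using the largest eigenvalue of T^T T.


A^T A = [[41, -24], [-24, 17]]
trace(A^T A) = 58, det(A^T A) = 121
discriminant = 58^2 - 4*121 = 2880
Largest eigenvalue of A^T A = (trace + sqrt(disc))/2 = 55.8328
||T|| = sqrt(55.8328) = 7.4721

7.4721


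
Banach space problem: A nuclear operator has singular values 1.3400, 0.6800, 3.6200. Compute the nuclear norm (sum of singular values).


The nuclear norm is the sum of all singular values.
||T||_1 = 1.3400 + 0.6800 + 3.6200
= 5.6400

5.6400


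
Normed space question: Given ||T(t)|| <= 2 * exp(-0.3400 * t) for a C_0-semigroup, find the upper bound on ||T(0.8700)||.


||T(0.8700)|| <= 2 * exp(-0.3400 * 0.8700)
= 2 * exp(-0.2958)
= 2 * 0.7439
= 1.4879

1.4879


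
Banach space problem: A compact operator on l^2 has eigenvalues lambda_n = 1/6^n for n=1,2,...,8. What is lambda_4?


The eigenvalue formula gives lambda_4 = 1/6^4
= 1/1296
= 7.7160e-04

7.7160e-04


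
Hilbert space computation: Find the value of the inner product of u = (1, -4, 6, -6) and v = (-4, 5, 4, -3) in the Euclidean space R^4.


Computing the standard inner product <u, v> = sum u_i * v_i
= 1*-4 + -4*5 + 6*4 + -6*-3
= -4 + -20 + 24 + 18
= 18

18


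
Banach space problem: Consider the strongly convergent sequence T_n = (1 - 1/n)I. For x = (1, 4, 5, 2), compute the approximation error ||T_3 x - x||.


T_3 x - x = (1 - 1/3)x - x = -x/3
||x|| = sqrt(46) = 6.7823
||T_3 x - x|| = ||x||/3 = 6.7823/3 = 2.2608

2.2608


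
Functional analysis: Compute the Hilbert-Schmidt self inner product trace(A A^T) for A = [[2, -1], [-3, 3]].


trace(A * A^T) = sum of squares of all entries
= 2^2 + (-1)^2 + (-3)^2 + 3^2
= 4 + 1 + 9 + 9
= 23

23


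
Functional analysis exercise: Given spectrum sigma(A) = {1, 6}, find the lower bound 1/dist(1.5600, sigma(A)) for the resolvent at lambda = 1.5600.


dist(1.5600, {1, 6}) = min(|1.5600 - 1|, |1.5600 - 6|)
= min(0.5600, 4.4400) = 0.5600
Resolvent bound = 1/0.5600 = 1.7857

1.7857


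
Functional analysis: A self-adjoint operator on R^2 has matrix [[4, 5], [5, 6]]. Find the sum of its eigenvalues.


For a self-adjoint (symmetric) matrix, the eigenvalues are real.
The sum of eigenvalues equals the trace of the matrix.
trace = 4 + 6 = 10

10


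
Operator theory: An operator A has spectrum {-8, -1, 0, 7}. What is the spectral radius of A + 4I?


Spectrum of A + 4I = {-4, 3, 4, 11}
Spectral radius = max |lambda| over the shifted spectrum
= max(4, 3, 4, 11) = 11

11


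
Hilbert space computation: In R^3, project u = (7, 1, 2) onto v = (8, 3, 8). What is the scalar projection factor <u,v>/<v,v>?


Computing <u,v> = 7*8 + 1*3 + 2*8 = 75
Computing <v,v> = 8^2 + 3^2 + 8^2 = 137
Projection coefficient = 75/137 = 0.5474

0.5474


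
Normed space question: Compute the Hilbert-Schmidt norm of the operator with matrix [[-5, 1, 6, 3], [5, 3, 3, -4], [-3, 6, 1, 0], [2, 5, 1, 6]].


The Hilbert-Schmidt norm is sqrt(sum of squares of all entries).
Sum of squares = (-5)^2 + 1^2 + 6^2 + 3^2 + 5^2 + 3^2 + 3^2 + (-4)^2 + (-3)^2 + 6^2 + 1^2 + 0^2 + 2^2 + 5^2 + 1^2 + 6^2
= 25 + 1 + 36 + 9 + 25 + 9 + 9 + 16 + 9 + 36 + 1 + 0 + 4 + 25 + 1 + 36 = 242
||T||_HS = sqrt(242) = 15.5563

15.5563


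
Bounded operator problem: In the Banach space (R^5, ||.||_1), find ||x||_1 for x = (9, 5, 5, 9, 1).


The l^1 norm equals the sum of absolute values of all components.
||x||_1 = 9 + 5 + 5 + 9 + 1
= 29

29.0000


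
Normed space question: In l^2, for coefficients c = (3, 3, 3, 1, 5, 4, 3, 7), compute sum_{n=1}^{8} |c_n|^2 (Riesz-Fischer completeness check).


sum |c_n|^2 = 3^2 + 3^2 + 3^2 + 1^2 + 5^2 + 4^2 + 3^2 + 7^2
= 9 + 9 + 9 + 1 + 25 + 16 + 9 + 49
= 127

127


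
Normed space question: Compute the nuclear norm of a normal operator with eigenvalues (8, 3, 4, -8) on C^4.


For a normal operator, singular values equal |eigenvalues|.
Trace norm = sum |lambda_i| = 8 + 3 + 4 + 8
= 23

23


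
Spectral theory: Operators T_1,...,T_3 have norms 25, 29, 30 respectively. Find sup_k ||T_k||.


By the Uniform Boundedness Principle, the supremum of norms is finite.
sup_k ||T_k|| = max(25, 29, 30) = 30

30


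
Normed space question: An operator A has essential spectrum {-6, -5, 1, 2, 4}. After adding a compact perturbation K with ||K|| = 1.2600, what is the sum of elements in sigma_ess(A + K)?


By Weyl's theorem, the essential spectrum is invariant under compact perturbations.
sigma_ess(A + K) = sigma_ess(A) = {-6, -5, 1, 2, 4}
Sum = -6 + -5 + 1 + 2 + 4 = -4

-4


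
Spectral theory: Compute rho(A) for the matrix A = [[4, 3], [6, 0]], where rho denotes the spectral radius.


For a 2x2 matrix, eigenvalues satisfy lambda^2 - (trace)*lambda + det = 0
trace = 4 + 0 = 4
det = 4*0 - 3*6 = -18
discriminant = 4^2 - 4*(-18) = 88
spectral radius = max |eigenvalue| = 6.6904

6.6904


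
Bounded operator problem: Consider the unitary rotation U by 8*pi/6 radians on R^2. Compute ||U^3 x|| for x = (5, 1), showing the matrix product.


U is a rotation by theta = 8*pi/6
U^3 = rotation by 3*theta = 24*pi/6 = 0*pi/6 (mod 2*pi)
cos(0*pi/6) = 1.0000, sin(0*pi/6) = 0.0000
U^3 x = (1.0000 * 5 - 0.0000 * 1, 0.0000 * 5 + 1.0000 * 1)
= (5.0000, 1.0000)
||U^3 x|| = sqrt(5.0000^2 + 1.0000^2) = sqrt(26.0000) = 5.0990

5.0990


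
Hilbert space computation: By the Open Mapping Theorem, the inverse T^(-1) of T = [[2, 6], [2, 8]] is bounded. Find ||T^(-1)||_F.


det(T) = 2*8 - 6*2 = 4
T^(-1) = (1/4) * [[8, -6], [-2, 2]] = [[2.0000, -1.5000], [-0.5000, 0.5000]]
||T^(-1)||_F^2 = 2.0000^2 + (-1.5000)^2 + (-0.5000)^2 + 0.5000^2 = 6.7500
||T^(-1)||_F = sqrt(6.7500) = 2.5981

2.5981


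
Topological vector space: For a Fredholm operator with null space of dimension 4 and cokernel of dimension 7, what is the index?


The Fredholm index is defined as ind(T) = dim(ker T) - dim(coker T)
= 4 - 7
= -3

-3


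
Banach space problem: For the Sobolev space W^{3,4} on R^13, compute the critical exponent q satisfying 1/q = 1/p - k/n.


Using the Sobolev embedding formula: 1/q = 1/p - k/n
1/q = 1/4 - 3/13 = 1/52
q = 1/(1/52) = 52

52.0000


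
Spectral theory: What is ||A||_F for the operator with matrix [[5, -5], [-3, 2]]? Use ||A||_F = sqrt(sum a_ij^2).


||A||_F^2 = sum a_ij^2
= 5^2 + (-5)^2 + (-3)^2 + 2^2
= 25 + 25 + 9 + 4 = 63
||A||_F = sqrt(63) = 7.9373

7.9373


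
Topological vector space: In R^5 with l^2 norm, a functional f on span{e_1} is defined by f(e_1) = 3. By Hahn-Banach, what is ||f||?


The norm of f is given by ||f|| = sup_{||x||=1} |f(x)|.
On span{e_1}, ||e_1|| = 1, so ||f|| = |f(e_1)| / ||e_1||
= |3| / 1 = 3.0000

3.0000


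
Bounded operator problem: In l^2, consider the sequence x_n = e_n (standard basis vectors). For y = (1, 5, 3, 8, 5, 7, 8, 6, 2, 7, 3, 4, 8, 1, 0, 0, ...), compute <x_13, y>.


x_13 = e_13 is the standard basis vector with 1 in position 13.
<x_13, y> = y_13 = 8
As n -> infinity, <x_n, y> -> 0, confirming weak convergence of (x_n) to 0.

8


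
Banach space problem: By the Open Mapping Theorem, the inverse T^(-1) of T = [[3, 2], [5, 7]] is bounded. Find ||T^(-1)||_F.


det(T) = 3*7 - 2*5 = 11
T^(-1) = (1/11) * [[7, -2], [-5, 3]] = [[0.6364, -0.1818], [-0.4545, 0.2727]]
||T^(-1)||_F^2 = 0.6364^2 + (-0.1818)^2 + (-0.4545)^2 + 0.2727^2 = 0.7190
||T^(-1)||_F = sqrt(0.7190) = 0.8479

0.8479


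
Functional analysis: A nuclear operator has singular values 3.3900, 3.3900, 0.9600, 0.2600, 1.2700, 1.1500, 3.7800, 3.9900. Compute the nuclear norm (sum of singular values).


The nuclear norm is the sum of all singular values.
||T||_1 = 3.3900 + 3.3900 + 0.9600 + 0.2600 + 1.2700 + 1.1500 + 3.7800 + 3.9900
= 18.1900

18.1900


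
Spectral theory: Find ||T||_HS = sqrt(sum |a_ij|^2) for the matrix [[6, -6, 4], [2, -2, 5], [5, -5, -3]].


The Hilbert-Schmidt norm is sqrt(sum of squares of all entries).
Sum of squares = 6^2 + (-6)^2 + 4^2 + 2^2 + (-2)^2 + 5^2 + 5^2 + (-5)^2 + (-3)^2
= 36 + 36 + 16 + 4 + 4 + 25 + 25 + 25 + 9 = 180
||T||_HS = sqrt(180) = 13.4164

13.4164


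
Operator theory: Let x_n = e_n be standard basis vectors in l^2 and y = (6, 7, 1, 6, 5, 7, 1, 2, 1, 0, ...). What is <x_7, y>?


x_7 = e_7 is the standard basis vector with 1 in position 7.
<x_7, y> = y_7 = 1
As n -> infinity, <x_n, y> -> 0, confirming weak convergence of (x_n) to 0.

1


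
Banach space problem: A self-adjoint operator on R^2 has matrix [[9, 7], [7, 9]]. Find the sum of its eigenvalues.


For a self-adjoint (symmetric) matrix, the eigenvalues are real.
The sum of eigenvalues equals the trace of the matrix.
trace = 9 + 9 = 18

18


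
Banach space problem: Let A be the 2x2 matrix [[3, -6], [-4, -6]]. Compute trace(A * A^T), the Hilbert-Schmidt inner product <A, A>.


trace(A * A^T) = sum of squares of all entries
= 3^2 + (-6)^2 + (-4)^2 + (-6)^2
= 9 + 36 + 16 + 36
= 97

97


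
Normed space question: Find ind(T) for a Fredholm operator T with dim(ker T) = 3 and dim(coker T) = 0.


The Fredholm index is defined as ind(T) = dim(ker T) - dim(coker T)
= 3 - 0
= 3

3


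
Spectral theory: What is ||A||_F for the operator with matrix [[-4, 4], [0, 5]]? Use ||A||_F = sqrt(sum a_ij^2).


||A||_F^2 = sum a_ij^2
= (-4)^2 + 4^2 + 0^2 + 5^2
= 16 + 16 + 0 + 25 = 57
||A||_F = sqrt(57) = 7.5498

7.5498


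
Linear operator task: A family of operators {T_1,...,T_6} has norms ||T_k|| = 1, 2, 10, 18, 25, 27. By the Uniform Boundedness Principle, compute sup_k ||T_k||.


By the Uniform Boundedness Principle, the supremum of norms is finite.
sup_k ||T_k|| = max(1, 2, 10, 18, 25, 27) = 27

27


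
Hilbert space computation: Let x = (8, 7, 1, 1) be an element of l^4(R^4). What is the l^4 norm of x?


The l^4 norm = (sum |x_i|^4)^(1/4)
Sum of 4th powers = 4096 + 2401 + 1 + 1 = 6499
||x||_4 = (6499)^(1/4) = 8.9787

8.9787


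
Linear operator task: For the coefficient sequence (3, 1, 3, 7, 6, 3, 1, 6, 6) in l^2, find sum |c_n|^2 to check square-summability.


sum |c_n|^2 = 3^2 + 1^2 + 3^2 + 7^2 + 6^2 + 3^2 + 1^2 + 6^2 + 6^2
= 9 + 1 + 9 + 49 + 36 + 9 + 1 + 36 + 36
= 186

186


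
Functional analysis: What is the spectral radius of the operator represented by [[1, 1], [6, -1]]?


For a 2x2 matrix, eigenvalues satisfy lambda^2 - (trace)*lambda + det = 0
trace = 1 + -1 = 0
det = 1*-1 - 1*6 = -7
discriminant = 0^2 - 4*(-7) = 28
spectral radius = max |eigenvalue| = 2.6458

2.6458


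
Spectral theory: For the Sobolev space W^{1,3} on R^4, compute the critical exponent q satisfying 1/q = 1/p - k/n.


Using the Sobolev embedding formula: 1/q = 1/p - k/n
1/q = 1/3 - 1/4 = 1/12
q = 1/(1/12) = 12

12.0000


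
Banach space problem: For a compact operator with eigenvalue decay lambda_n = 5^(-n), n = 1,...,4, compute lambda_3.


The eigenvalue formula gives lambda_3 = 1/5^3
= 1/125
= 0.0080

0.0080


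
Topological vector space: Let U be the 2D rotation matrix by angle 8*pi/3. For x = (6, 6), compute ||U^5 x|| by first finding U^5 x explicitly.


U is a rotation by theta = 8*pi/3
U^5 = rotation by 5*theta = 40*pi/3 = 4*pi/3 (mod 2*pi)
cos(4*pi/3) = -0.5000, sin(4*pi/3) = -0.8660
U^5 x = (-0.5000 * 6 - -0.8660 * 6, -0.8660 * 6 + -0.5000 * 6)
= (2.1962, -8.1962)
||U^5 x|| = sqrt(2.1962^2 + (-8.1962)^2) = sqrt(72.0000) = 8.4853

8.4853


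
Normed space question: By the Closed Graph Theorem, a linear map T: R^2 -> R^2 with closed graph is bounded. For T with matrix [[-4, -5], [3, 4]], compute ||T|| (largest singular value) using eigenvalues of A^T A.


A^T A = [[25, 32], [32, 41]]
trace(A^T A) = 66, det(A^T A) = 1
discriminant = 66^2 - 4*1 = 4352
Largest eigenvalue of A^T A = (trace + sqrt(disc))/2 = 65.9848
||T|| = sqrt(65.9848) = 8.1231

8.1231


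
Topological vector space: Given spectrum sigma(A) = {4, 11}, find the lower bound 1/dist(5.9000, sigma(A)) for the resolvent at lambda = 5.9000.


dist(5.9000, {4, 11}) = min(|5.9000 - 4|, |5.9000 - 11|)
= min(1.9000, 5.1000) = 1.9000
Resolvent bound = 1/1.9000 = 0.5263

0.5263


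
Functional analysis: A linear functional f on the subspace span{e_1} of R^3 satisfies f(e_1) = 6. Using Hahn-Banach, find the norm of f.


The norm of f is given by ||f|| = sup_{||x||=1} |f(x)|.
On span{e_1}, ||e_1|| = 1, so ||f|| = |f(e_1)| / ||e_1||
= |6| / 1 = 6.0000

6.0000


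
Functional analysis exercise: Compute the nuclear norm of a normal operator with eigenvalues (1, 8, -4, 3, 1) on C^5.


For a normal operator, singular values equal |eigenvalues|.
Trace norm = sum |lambda_i| = 1 + 8 + 4 + 3 + 1
= 17

17


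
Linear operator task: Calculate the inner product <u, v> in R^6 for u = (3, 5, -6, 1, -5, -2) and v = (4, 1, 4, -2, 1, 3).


Computing the standard inner product <u, v> = sum u_i * v_i
= 3*4 + 5*1 + -6*4 + 1*-2 + -5*1 + -2*3
= 12 + 5 + -24 + -2 + -5 + -6
= -20

-20


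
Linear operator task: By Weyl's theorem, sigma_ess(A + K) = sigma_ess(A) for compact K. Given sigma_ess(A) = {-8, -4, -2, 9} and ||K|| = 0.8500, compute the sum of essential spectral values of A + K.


By Weyl's theorem, the essential spectrum is invariant under compact perturbations.
sigma_ess(A + K) = sigma_ess(A) = {-8, -4, -2, 9}
Sum = -8 + -4 + -2 + 9 = -5

-5


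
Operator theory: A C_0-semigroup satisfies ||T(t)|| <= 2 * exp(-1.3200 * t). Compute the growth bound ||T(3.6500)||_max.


||T(3.6500)|| <= 2 * exp(-1.3200 * 3.6500)
= 2 * exp(-4.8180)
= 2 * 0.0081
= 0.0162

0.0162


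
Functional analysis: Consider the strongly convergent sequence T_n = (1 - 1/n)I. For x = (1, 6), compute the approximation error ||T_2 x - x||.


T_2 x - x = (1 - 1/2)x - x = -x/2
||x|| = sqrt(37) = 6.0828
||T_2 x - x|| = ||x||/2 = 6.0828/2 = 3.0414

3.0414


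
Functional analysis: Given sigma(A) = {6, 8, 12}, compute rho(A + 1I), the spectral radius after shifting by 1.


Spectrum of A + 1I = {7, 9, 13}
Spectral radius = max |lambda| over the shifted spectrum
= max(7, 9, 13) = 13

13


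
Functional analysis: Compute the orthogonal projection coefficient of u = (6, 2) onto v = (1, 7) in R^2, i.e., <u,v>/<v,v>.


Computing <u,v> = 6*1 + 2*7 = 20
Computing <v,v> = 1^2 + 7^2 = 50
Projection coefficient = 20/50 = 0.4000

0.4000


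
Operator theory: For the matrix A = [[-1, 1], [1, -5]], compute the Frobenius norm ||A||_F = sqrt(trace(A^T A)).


||A||_F^2 = sum a_ij^2
= (-1)^2 + 1^2 + 1^2 + (-5)^2
= 1 + 1 + 1 + 25 = 28
||A||_F = sqrt(28) = 5.2915

5.2915


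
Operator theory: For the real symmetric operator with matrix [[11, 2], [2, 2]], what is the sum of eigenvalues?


For a self-adjoint (symmetric) matrix, the eigenvalues are real.
The sum of eigenvalues equals the trace of the matrix.
trace = 11 + 2 = 13

13


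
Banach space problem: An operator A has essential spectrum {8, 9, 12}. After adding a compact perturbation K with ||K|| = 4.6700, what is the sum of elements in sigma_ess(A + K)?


By Weyl's theorem, the essential spectrum is invariant under compact perturbations.
sigma_ess(A + K) = sigma_ess(A) = {8, 9, 12}
Sum = 8 + 9 + 12 = 29

29


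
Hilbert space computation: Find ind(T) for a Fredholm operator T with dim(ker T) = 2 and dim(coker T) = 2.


The Fredholm index is defined as ind(T) = dim(ker T) - dim(coker T)
= 2 - 2
= 0

0


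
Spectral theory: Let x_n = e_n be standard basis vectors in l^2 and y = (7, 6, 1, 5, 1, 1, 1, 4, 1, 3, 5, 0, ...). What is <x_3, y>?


x_3 = e_3 is the standard basis vector with 1 in position 3.
<x_3, y> = y_3 = 1
As n -> infinity, <x_n, y> -> 0, confirming weak convergence of (x_n) to 0.

1


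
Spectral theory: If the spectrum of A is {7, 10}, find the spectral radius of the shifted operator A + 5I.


Spectrum of A + 5I = {12, 15}
Spectral radius = max |lambda| over the shifted spectrum
= max(12, 15) = 15

15


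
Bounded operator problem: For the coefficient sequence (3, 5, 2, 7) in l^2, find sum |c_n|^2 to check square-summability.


sum |c_n|^2 = 3^2 + 5^2 + 2^2 + 7^2
= 9 + 25 + 4 + 49
= 87

87


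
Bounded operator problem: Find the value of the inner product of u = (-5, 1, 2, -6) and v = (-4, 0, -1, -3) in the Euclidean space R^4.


Computing the standard inner product <u, v> = sum u_i * v_i
= -5*-4 + 1*0 + 2*-1 + -6*-3
= 20 + 0 + -2 + 18
= 36

36


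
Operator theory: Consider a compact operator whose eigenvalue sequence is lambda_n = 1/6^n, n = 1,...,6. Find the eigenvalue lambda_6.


The eigenvalue formula gives lambda_6 = 1/6^6
= 1/46656
= 2.1433e-05

2.1433e-05


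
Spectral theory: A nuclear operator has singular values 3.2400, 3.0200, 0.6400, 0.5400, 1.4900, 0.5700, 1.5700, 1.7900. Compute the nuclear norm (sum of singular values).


The nuclear norm is the sum of all singular values.
||T||_1 = 3.2400 + 3.0200 + 0.6400 + 0.5400 + 1.4900 + 0.5700 + 1.5700 + 1.7900
= 12.8600

12.8600


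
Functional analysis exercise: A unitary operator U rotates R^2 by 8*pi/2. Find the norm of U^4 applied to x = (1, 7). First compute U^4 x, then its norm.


U is a rotation by theta = 8*pi/2
U^4 = rotation by 4*theta = 32*pi/2 = 0*pi/2 (mod 2*pi)
cos(0*pi/2) = 1.0000, sin(0*pi/2) = 0.0000
U^4 x = (1.0000 * 1 - 0.0000 * 7, 0.0000 * 1 + 1.0000 * 7)
= (1.0000, 7.0000)
||U^4 x|| = sqrt(1.0000^2 + 7.0000^2) = sqrt(50.0000) = 7.0711

7.0711


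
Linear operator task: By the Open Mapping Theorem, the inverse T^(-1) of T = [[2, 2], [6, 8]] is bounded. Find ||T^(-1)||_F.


det(T) = 2*8 - 2*6 = 4
T^(-1) = (1/4) * [[8, -2], [-6, 2]] = [[2.0000, -0.5000], [-1.5000, 0.5000]]
||T^(-1)||_F^2 = 2.0000^2 + (-0.5000)^2 + (-1.5000)^2 + 0.5000^2 = 6.7500
||T^(-1)||_F = sqrt(6.7500) = 2.5981

2.5981


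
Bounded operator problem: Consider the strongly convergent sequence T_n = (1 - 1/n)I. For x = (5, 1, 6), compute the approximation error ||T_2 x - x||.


T_2 x - x = (1 - 1/2)x - x = -x/2
||x|| = sqrt(62) = 7.8740
||T_2 x - x|| = ||x||/2 = 7.8740/2 = 3.9370

3.9370


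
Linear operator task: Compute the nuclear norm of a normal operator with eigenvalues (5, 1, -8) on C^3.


For a normal operator, singular values equal |eigenvalues|.
Trace norm = sum |lambda_i| = 5 + 1 + 8
= 14

14


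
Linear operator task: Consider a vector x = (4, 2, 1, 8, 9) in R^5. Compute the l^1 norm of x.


The l^1 norm equals the sum of absolute values of all components.
||x||_1 = 4 + 2 + 1 + 8 + 9
= 24

24.0000


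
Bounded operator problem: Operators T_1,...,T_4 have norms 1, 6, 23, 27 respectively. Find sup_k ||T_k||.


By the Uniform Boundedness Principle, the supremum of norms is finite.
sup_k ||T_k|| = max(1, 6, 23, 27) = 27

27


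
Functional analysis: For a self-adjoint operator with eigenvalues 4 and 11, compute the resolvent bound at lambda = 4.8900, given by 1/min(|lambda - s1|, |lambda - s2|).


dist(4.8900, {4, 11}) = min(|4.8900 - 4|, |4.8900 - 11|)
= min(0.8900, 6.1100) = 0.8900
Resolvent bound = 1/0.8900 = 1.1236

1.1236


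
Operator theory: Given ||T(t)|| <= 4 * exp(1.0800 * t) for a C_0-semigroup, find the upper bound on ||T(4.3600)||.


||T(4.3600)|| <= 4 * exp(1.0800 * 4.3600)
= 4 * exp(4.7088)
= 4 * 110.9190
= 443.6759

443.6759


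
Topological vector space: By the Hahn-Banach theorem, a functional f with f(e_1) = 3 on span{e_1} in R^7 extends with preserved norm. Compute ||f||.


The norm of f is given by ||f|| = sup_{||x||=1} |f(x)|.
On span{e_1}, ||e_1|| = 1, so ||f|| = |f(e_1)| / ||e_1||
= |3| / 1 = 3.0000

3.0000


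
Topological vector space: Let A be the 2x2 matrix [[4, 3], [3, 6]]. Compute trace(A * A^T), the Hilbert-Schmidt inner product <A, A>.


trace(A * A^T) = sum of squares of all entries
= 4^2 + 3^2 + 3^2 + 6^2
= 16 + 9 + 9 + 36
= 70

70


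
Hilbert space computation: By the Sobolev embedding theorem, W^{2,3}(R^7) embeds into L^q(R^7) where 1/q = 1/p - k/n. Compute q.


Using the Sobolev embedding formula: 1/q = 1/p - k/n
1/q = 1/3 - 2/7 = 1/21
q = 1/(1/21) = 21

21.0000


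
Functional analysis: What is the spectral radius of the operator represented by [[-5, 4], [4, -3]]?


For a 2x2 matrix, eigenvalues satisfy lambda^2 - (trace)*lambda + det = 0
trace = -5 + -3 = -8
det = -5*-3 - 4*4 = -1
discriminant = (-8)^2 - 4*(-1) = 68
spectral radius = max |eigenvalue| = 8.1231

8.1231


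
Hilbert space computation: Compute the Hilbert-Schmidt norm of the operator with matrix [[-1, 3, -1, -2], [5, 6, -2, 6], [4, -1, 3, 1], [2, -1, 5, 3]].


The Hilbert-Schmidt norm is sqrt(sum of squares of all entries).
Sum of squares = (-1)^2 + 3^2 + (-1)^2 + (-2)^2 + 5^2 + 6^2 + (-2)^2 + 6^2 + 4^2 + (-1)^2 + 3^2 + 1^2 + 2^2 + (-1)^2 + 5^2 + 3^2
= 1 + 9 + 1 + 4 + 25 + 36 + 4 + 36 + 16 + 1 + 9 + 1 + 4 + 1 + 25 + 9 = 182
||T||_HS = sqrt(182) = 13.4907

13.4907


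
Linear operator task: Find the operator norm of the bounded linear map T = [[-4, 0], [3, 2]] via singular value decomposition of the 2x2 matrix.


A^T A = [[25, 6], [6, 4]]
trace(A^T A) = 29, det(A^T A) = 64
discriminant = 29^2 - 4*64 = 585
Largest eigenvalue of A^T A = (trace + sqrt(disc))/2 = 26.5934
||T|| = sqrt(26.5934) = 5.1569

5.1569


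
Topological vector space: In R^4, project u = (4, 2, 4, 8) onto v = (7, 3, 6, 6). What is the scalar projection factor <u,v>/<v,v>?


Computing <u,v> = 4*7 + 2*3 + 4*6 + 8*6 = 106
Computing <v,v> = 7^2 + 3^2 + 6^2 + 6^2 = 130
Projection coefficient = 106/130 = 0.8154

0.8154


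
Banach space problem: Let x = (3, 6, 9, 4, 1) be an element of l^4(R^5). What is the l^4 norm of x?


The l^4 norm = (sum |x_i|^4)^(1/4)
Sum of 4th powers = 81 + 1296 + 6561 + 256 + 1 = 8195
||x||_4 = (8195)^(1/4) = 9.5145

9.5145


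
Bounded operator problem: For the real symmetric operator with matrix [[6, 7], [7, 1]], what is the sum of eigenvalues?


For a self-adjoint (symmetric) matrix, the eigenvalues are real.
The sum of eigenvalues equals the trace of the matrix.
trace = 6 + 1 = 7

7


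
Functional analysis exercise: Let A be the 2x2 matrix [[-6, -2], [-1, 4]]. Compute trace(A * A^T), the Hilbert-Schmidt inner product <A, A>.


trace(A * A^T) = sum of squares of all entries
= (-6)^2 + (-2)^2 + (-1)^2 + 4^2
= 36 + 4 + 1 + 16
= 57

57


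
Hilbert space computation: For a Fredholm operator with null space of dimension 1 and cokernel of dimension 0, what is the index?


The Fredholm index is defined as ind(T) = dim(ker T) - dim(coker T)
= 1 - 0
= 1

1


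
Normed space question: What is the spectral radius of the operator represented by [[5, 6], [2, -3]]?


For a 2x2 matrix, eigenvalues satisfy lambda^2 - (trace)*lambda + det = 0
trace = 5 + -3 = 2
det = 5*-3 - 6*2 = -27
discriminant = 2^2 - 4*(-27) = 112
spectral radius = max |eigenvalue| = 6.2915

6.2915


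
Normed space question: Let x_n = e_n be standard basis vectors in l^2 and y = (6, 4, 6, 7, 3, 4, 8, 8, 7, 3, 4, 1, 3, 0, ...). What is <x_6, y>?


x_6 = e_6 is the standard basis vector with 1 in position 6.
<x_6, y> = y_6 = 4
As n -> infinity, <x_n, y> -> 0, confirming weak convergence of (x_n) to 0.

4


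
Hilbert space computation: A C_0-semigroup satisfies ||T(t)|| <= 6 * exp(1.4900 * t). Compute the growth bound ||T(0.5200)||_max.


||T(0.5200)|| <= 6 * exp(1.4900 * 0.5200)
= 6 * exp(0.7748)
= 6 * 2.1702
= 13.0209

13.0209


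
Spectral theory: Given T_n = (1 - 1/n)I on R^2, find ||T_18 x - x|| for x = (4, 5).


T_18 x - x = (1 - 1/18)x - x = -x/18
||x|| = sqrt(41) = 6.4031
||T_18 x - x|| = ||x||/18 = 6.4031/18 = 0.3557

0.3557


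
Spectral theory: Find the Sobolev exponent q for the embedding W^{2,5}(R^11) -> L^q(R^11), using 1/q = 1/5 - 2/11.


Using the Sobolev embedding formula: 1/q = 1/p - k/n
1/q = 1/5 - 2/11 = 1/55
q = 1/(1/55) = 55

55.0000


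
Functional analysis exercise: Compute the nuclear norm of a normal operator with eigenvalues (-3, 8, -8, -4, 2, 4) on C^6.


For a normal operator, singular values equal |eigenvalues|.
Trace norm = sum |lambda_i| = 3 + 8 + 8 + 4 + 2 + 4
= 29

29


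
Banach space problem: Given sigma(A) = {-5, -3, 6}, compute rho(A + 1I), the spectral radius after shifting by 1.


Spectrum of A + 1I = {-4, -2, 7}
Spectral radius = max |lambda| over the shifted spectrum
= max(4, 2, 7) = 7

7


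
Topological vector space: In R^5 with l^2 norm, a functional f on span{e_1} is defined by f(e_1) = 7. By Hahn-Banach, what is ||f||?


The norm of f is given by ||f|| = sup_{||x||=1} |f(x)|.
On span{e_1}, ||e_1|| = 1, so ||f|| = |f(e_1)| / ||e_1||
= |7| / 1 = 7.0000

7.0000


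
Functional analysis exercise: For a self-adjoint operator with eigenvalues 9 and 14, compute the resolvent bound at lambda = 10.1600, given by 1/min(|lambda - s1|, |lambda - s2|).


dist(10.1600, {9, 14}) = min(|10.1600 - 9|, |10.1600 - 14|)
= min(1.1600, 3.8400) = 1.1600
Resolvent bound = 1/1.1600 = 0.8621

0.8621


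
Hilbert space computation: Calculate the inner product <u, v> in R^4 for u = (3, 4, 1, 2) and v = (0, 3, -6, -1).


Computing the standard inner product <u, v> = sum u_i * v_i
= 3*0 + 4*3 + 1*-6 + 2*-1
= 0 + 12 + -6 + -2
= 4

4


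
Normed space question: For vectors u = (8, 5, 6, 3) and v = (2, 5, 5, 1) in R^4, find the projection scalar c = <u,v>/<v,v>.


Computing <u,v> = 8*2 + 5*5 + 6*5 + 3*1 = 74
Computing <v,v> = 2^2 + 5^2 + 5^2 + 1^2 = 55
Projection coefficient = 74/55 = 1.3455

1.3455


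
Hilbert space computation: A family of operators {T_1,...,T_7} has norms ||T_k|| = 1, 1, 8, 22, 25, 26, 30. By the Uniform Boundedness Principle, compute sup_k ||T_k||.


By the Uniform Boundedness Principle, the supremum of norms is finite.
sup_k ||T_k|| = max(1, 1, 8, 22, 25, 26, 30) = 30

30


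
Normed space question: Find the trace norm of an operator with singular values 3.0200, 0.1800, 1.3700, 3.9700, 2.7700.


The nuclear norm is the sum of all singular values.
||T||_1 = 3.0200 + 0.1800 + 1.3700 + 3.9700 + 2.7700
= 11.3100

11.3100


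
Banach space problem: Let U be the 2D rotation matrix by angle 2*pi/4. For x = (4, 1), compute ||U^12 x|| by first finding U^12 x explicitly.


U is a rotation by theta = 2*pi/4
U^12 = rotation by 12*theta = 24*pi/4 = 0*pi/4 (mod 2*pi)
cos(0*pi/4) = 1.0000, sin(0*pi/4) = 0.0000
U^12 x = (1.0000 * 4 - 0.0000 * 1, 0.0000 * 4 + 1.0000 * 1)
= (4.0000, 1.0000)
||U^12 x|| = sqrt(4.0000^2 + 1.0000^2) = sqrt(17.0000) = 4.1231

4.1231


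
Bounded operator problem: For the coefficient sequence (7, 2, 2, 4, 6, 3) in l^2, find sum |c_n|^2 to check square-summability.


sum |c_n|^2 = 7^2 + 2^2 + 2^2 + 4^2 + 6^2 + 3^2
= 49 + 4 + 4 + 16 + 36 + 9
= 118

118


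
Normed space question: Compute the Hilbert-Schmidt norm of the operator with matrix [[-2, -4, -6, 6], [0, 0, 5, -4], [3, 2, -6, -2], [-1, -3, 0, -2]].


The Hilbert-Schmidt norm is sqrt(sum of squares of all entries).
Sum of squares = (-2)^2 + (-4)^2 + (-6)^2 + 6^2 + 0^2 + 0^2 + 5^2 + (-4)^2 + 3^2 + 2^2 + (-6)^2 + (-2)^2 + (-1)^2 + (-3)^2 + 0^2 + (-2)^2
= 4 + 16 + 36 + 36 + 0 + 0 + 25 + 16 + 9 + 4 + 36 + 4 + 1 + 9 + 0 + 4 = 200
||T||_HS = sqrt(200) = 14.1421

14.1421


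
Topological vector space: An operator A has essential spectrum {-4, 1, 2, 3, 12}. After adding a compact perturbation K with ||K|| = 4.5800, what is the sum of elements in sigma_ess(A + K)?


By Weyl's theorem, the essential spectrum is invariant under compact perturbations.
sigma_ess(A + K) = sigma_ess(A) = {-4, 1, 2, 3, 12}
Sum = -4 + 1 + 2 + 3 + 12 = 14

14


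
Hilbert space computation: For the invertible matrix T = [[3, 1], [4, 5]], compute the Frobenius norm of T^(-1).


det(T) = 3*5 - 1*4 = 11
T^(-1) = (1/11) * [[5, -1], [-4, 3]] = [[0.4545, -0.0909], [-0.3636, 0.2727]]
||T^(-1)||_F^2 = 0.4545^2 + (-0.0909)^2 + (-0.3636)^2 + 0.2727^2 = 0.4215
||T^(-1)||_F = sqrt(0.4215) = 0.6492

0.6492


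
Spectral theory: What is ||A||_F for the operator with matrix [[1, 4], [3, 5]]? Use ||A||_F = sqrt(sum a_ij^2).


||A||_F^2 = sum a_ij^2
= 1^2 + 4^2 + 3^2 + 5^2
= 1 + 16 + 9 + 25 = 51
||A||_F = sqrt(51) = 7.1414

7.1414


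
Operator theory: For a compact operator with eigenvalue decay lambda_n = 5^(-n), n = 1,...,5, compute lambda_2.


The eigenvalue formula gives lambda_2 = 1/5^2
= 1/25
= 0.0400

0.0400


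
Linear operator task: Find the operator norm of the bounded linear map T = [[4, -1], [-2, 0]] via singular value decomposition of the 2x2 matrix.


A^T A = [[20, -4], [-4, 1]]
trace(A^T A) = 21, det(A^T A) = 4
discriminant = 21^2 - 4*4 = 425
Largest eigenvalue of A^T A = (trace + sqrt(disc))/2 = 20.8078
||T|| = sqrt(20.8078) = 4.5616

4.5616


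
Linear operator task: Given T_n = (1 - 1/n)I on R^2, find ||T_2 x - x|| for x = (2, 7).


T_2 x - x = (1 - 1/2)x - x = -x/2
||x|| = sqrt(53) = 7.2801
||T_2 x - x|| = ||x||/2 = 7.2801/2 = 3.6401

3.6401


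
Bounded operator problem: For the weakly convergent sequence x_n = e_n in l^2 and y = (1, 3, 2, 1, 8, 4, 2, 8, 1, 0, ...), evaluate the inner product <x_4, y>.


x_4 = e_4 is the standard basis vector with 1 in position 4.
<x_4, y> = y_4 = 1
As n -> infinity, <x_n, y> -> 0, confirming weak convergence of (x_n) to 0.

1


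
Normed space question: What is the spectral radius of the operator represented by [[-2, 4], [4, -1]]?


For a 2x2 matrix, eigenvalues satisfy lambda^2 - (trace)*lambda + det = 0
trace = -2 + -1 = -3
det = -2*-1 - 4*4 = -14
discriminant = (-3)^2 - 4*(-14) = 65
spectral radius = max |eigenvalue| = 5.5311

5.5311


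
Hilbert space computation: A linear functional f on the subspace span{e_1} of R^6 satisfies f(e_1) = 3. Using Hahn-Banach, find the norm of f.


The norm of f is given by ||f|| = sup_{||x||=1} |f(x)|.
On span{e_1}, ||e_1|| = 1, so ||f|| = |f(e_1)| / ||e_1||
= |3| / 1 = 3.0000

3.0000


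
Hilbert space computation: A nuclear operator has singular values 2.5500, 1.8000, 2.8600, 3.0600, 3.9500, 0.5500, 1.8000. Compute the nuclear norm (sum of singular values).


The nuclear norm is the sum of all singular values.
||T||_1 = 2.5500 + 1.8000 + 2.8600 + 3.0600 + 3.9500 + 0.5500 + 1.8000
= 16.5700

16.5700


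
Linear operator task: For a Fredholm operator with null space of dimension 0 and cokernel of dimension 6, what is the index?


The Fredholm index is defined as ind(T) = dim(ker T) - dim(coker T)
= 0 - 6
= -6

-6


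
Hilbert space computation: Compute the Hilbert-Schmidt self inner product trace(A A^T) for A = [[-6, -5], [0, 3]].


trace(A * A^T) = sum of squares of all entries
= (-6)^2 + (-5)^2 + 0^2 + 3^2
= 36 + 25 + 0 + 9
= 70

70


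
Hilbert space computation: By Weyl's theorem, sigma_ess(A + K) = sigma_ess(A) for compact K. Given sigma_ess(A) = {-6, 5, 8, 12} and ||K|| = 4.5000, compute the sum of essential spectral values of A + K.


By Weyl's theorem, the essential spectrum is invariant under compact perturbations.
sigma_ess(A + K) = sigma_ess(A) = {-6, 5, 8, 12}
Sum = -6 + 5 + 8 + 12 = 19

19


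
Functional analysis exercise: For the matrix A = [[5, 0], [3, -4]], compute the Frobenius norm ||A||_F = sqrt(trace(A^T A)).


||A||_F^2 = sum a_ij^2
= 5^2 + 0^2 + 3^2 + (-4)^2
= 25 + 0 + 9 + 16 = 50
||A||_F = sqrt(50) = 7.0711

7.0711


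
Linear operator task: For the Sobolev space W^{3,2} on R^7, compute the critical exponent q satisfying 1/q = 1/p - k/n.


Using the Sobolev embedding formula: 1/q = 1/p - k/n
1/q = 1/2 - 3/7 = 1/14
q = 1/(1/14) = 14

14.0000


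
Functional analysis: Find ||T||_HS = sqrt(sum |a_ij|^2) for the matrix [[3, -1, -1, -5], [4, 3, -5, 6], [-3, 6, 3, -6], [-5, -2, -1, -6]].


The Hilbert-Schmidt norm is sqrt(sum of squares of all entries).
Sum of squares = 3^2 + (-1)^2 + (-1)^2 + (-5)^2 + 4^2 + 3^2 + (-5)^2 + 6^2 + (-3)^2 + 6^2 + 3^2 + (-6)^2 + (-5)^2 + (-2)^2 + (-1)^2 + (-6)^2
= 9 + 1 + 1 + 25 + 16 + 9 + 25 + 36 + 9 + 36 + 9 + 36 + 25 + 4 + 1 + 36 = 278
||T||_HS = sqrt(278) = 16.6733

16.6733


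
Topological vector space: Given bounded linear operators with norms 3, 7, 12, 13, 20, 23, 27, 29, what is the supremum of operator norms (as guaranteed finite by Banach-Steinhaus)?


By the Uniform Boundedness Principle, the supremum of norms is finite.
sup_k ||T_k|| = max(3, 7, 12, 13, 20, 23, 27, 29) = 29

29


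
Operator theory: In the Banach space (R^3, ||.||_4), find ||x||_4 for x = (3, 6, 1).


The l^4 norm = (sum |x_i|^4)^(1/4)
Sum of 4th powers = 81 + 1296 + 1 = 1378
||x||_4 = (1378)^(1/4) = 6.0927

6.0927


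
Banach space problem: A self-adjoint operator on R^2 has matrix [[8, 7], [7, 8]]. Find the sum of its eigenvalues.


For a self-adjoint (symmetric) matrix, the eigenvalues are real.
The sum of eigenvalues equals the trace of the matrix.
trace = 8 + 8 = 16

16


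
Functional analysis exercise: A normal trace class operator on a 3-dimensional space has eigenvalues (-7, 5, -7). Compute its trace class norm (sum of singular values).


For a normal operator, singular values equal |eigenvalues|.
Trace norm = sum |lambda_i| = 7 + 5 + 7
= 19

19


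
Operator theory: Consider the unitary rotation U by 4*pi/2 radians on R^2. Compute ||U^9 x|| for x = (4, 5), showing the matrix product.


U is a rotation by theta = 4*pi/2
U^9 = rotation by 9*theta = 36*pi/2 = 0*pi/2 (mod 2*pi)
cos(0*pi/2) = 1.0000, sin(0*pi/2) = 0.0000
U^9 x = (1.0000 * 4 - 0.0000 * 5, 0.0000 * 4 + 1.0000 * 5)
= (4.0000, 5.0000)
||U^9 x|| = sqrt(4.0000^2 + 5.0000^2) = sqrt(41.0000) = 6.4031

6.4031


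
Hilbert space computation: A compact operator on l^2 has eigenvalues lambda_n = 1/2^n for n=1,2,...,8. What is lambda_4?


The eigenvalue formula gives lambda_4 = 1/2^4
= 1/16
= 0.0625

0.0625


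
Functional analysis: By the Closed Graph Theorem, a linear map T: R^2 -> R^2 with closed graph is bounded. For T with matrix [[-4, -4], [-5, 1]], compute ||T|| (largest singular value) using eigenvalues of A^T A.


A^T A = [[41, 11], [11, 17]]
trace(A^T A) = 58, det(A^T A) = 576
discriminant = 58^2 - 4*576 = 1060
Largest eigenvalue of A^T A = (trace + sqrt(disc))/2 = 45.2788
||T|| = sqrt(45.2788) = 6.7290

6.7290


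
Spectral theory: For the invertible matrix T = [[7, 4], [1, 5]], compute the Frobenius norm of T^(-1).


det(T) = 7*5 - 4*1 = 31
T^(-1) = (1/31) * [[5, -4], [-1, 7]] = [[0.1613, -0.1290], [-0.0323, 0.2258]]
||T^(-1)||_F^2 = 0.1613^2 + (-0.1290)^2 + (-0.0323)^2 + 0.2258^2 = 0.0947
||T^(-1)||_F = sqrt(0.0947) = 0.3077

0.3077
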